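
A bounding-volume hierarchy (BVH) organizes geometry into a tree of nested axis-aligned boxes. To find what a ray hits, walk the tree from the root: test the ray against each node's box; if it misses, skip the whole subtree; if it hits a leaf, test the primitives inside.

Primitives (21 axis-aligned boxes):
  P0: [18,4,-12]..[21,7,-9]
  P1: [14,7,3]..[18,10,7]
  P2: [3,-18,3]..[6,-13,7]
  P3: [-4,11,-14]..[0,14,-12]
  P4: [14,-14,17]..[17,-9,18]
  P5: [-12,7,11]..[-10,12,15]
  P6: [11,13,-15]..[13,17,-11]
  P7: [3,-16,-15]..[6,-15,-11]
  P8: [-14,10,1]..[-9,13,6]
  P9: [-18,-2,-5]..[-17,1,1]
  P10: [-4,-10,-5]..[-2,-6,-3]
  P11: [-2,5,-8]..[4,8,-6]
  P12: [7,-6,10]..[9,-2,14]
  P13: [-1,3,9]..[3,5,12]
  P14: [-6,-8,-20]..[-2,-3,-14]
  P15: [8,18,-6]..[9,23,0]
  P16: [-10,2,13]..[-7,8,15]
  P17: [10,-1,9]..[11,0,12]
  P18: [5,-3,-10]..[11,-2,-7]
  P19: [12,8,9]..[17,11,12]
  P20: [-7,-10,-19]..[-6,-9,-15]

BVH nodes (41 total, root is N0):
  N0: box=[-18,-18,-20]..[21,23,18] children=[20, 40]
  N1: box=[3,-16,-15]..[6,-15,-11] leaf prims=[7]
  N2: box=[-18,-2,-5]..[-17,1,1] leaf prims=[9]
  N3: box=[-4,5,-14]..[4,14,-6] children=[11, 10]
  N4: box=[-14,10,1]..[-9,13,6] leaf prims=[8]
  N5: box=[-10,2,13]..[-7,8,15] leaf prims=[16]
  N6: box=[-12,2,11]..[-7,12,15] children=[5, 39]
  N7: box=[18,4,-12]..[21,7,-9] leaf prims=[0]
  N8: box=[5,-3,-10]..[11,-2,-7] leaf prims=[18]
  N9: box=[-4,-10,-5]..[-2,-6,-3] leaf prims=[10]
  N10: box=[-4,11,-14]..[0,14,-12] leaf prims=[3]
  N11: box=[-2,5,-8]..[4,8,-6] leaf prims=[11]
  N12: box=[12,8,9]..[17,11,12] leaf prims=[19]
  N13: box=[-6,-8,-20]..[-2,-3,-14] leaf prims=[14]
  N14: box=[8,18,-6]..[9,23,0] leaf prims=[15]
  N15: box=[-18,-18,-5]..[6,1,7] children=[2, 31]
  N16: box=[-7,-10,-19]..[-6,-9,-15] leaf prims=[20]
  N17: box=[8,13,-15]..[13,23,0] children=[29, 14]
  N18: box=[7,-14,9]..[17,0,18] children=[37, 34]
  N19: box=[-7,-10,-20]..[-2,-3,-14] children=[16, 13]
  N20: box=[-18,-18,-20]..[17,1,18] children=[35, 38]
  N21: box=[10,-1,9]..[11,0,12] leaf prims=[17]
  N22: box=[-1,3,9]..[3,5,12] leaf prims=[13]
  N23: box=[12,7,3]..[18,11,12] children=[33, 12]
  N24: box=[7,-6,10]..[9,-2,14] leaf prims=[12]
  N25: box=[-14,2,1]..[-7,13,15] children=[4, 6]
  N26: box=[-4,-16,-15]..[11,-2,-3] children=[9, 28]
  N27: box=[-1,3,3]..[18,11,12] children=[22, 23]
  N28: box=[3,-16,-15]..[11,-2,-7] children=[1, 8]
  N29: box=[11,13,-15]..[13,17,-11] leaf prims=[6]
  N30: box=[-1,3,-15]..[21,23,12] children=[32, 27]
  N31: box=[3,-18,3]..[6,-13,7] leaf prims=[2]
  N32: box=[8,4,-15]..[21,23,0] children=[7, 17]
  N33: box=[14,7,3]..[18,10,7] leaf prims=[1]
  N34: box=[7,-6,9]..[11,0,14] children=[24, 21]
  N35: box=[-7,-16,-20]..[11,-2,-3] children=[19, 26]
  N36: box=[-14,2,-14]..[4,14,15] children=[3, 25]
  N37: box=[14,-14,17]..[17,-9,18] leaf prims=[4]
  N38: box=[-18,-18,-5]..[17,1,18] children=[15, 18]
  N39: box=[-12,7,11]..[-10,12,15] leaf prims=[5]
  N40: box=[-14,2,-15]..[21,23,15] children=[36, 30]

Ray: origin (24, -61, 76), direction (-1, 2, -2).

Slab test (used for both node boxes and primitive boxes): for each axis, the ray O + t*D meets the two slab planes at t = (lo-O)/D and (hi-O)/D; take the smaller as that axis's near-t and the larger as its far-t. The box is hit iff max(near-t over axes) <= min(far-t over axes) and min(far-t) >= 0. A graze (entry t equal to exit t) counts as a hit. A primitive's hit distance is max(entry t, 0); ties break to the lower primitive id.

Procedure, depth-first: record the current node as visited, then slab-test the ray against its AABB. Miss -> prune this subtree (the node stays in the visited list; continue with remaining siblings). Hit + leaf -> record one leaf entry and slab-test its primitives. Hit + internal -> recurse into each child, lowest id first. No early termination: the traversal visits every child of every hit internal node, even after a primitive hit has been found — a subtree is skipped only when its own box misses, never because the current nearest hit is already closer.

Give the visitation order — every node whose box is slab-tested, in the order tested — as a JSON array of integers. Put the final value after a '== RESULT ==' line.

Walk:
N0 x:[3,42] y:[43/2,42] z:[29,48] -> hit [29,42], descend [20, 40]
  N20 x:[7,42] y:[43/2,31] z:[29,48] -> hit [29,31], descend [35, 38]
    N35 x:[13,31] y:[45/2,59/2] z:[79/2,48] -> miss, prune
    N38 x:[7,42] y:[43/2,31] z:[29,81/2] -> hit [29,31], descend [15, 18]
      N15 x:[18,42] y:[43/2,31] z:[69/2,81/2] -> miss, prune
      N18 x:[7,17] y:[47/2,61/2] z:[29,67/2] -> miss, prune
  N40 x:[3,38] y:[63/2,42] z:[61/2,91/2] -> hit [63/2,38], descend [30, 36]
    N30 x:[3,25] y:[32,42] z:[32,91/2] -> miss, prune
    N36 x:[20,38] y:[63/2,75/2] z:[61/2,45] -> hit [63/2,75/2], descend [3, 25]
      N3 x:[20,28] y:[33,75/2] z:[41,45] -> miss, prune
      N25 x:[31,38] y:[63/2,37] z:[61/2,75/2] -> hit [63/2,37], descend [4, 6]
        N4 x:[33,38] y:[71/2,37] z:[35,75/2] -> hit [71/2,37] leaf, test {P8@t=71/2}
        N6 x:[31,36] y:[63/2,73/2] z:[61/2,65/2] -> hit [63/2,65/2], descend [5, 39]
          N5 x:[31,34] y:[63/2,69/2] z:[61/2,63/2] -> hit [63/2,63/2] leaf, test {P16@t=63/2}
          N39 x:[34,36] y:[34,73/2] z:[61/2,65/2] -> miss, prune

Summary -> nodes [0, 20, 35, 38, 15, 18, 40, 30, 36, 3, 25, 4, 6, 5, 39]; box-tests=15; leaf-entries=2; first=P16

== RESULT ==
[0, 20, 35, 38, 15, 18, 40, 30, 36, 3, 25, 4, 6, 5, 39]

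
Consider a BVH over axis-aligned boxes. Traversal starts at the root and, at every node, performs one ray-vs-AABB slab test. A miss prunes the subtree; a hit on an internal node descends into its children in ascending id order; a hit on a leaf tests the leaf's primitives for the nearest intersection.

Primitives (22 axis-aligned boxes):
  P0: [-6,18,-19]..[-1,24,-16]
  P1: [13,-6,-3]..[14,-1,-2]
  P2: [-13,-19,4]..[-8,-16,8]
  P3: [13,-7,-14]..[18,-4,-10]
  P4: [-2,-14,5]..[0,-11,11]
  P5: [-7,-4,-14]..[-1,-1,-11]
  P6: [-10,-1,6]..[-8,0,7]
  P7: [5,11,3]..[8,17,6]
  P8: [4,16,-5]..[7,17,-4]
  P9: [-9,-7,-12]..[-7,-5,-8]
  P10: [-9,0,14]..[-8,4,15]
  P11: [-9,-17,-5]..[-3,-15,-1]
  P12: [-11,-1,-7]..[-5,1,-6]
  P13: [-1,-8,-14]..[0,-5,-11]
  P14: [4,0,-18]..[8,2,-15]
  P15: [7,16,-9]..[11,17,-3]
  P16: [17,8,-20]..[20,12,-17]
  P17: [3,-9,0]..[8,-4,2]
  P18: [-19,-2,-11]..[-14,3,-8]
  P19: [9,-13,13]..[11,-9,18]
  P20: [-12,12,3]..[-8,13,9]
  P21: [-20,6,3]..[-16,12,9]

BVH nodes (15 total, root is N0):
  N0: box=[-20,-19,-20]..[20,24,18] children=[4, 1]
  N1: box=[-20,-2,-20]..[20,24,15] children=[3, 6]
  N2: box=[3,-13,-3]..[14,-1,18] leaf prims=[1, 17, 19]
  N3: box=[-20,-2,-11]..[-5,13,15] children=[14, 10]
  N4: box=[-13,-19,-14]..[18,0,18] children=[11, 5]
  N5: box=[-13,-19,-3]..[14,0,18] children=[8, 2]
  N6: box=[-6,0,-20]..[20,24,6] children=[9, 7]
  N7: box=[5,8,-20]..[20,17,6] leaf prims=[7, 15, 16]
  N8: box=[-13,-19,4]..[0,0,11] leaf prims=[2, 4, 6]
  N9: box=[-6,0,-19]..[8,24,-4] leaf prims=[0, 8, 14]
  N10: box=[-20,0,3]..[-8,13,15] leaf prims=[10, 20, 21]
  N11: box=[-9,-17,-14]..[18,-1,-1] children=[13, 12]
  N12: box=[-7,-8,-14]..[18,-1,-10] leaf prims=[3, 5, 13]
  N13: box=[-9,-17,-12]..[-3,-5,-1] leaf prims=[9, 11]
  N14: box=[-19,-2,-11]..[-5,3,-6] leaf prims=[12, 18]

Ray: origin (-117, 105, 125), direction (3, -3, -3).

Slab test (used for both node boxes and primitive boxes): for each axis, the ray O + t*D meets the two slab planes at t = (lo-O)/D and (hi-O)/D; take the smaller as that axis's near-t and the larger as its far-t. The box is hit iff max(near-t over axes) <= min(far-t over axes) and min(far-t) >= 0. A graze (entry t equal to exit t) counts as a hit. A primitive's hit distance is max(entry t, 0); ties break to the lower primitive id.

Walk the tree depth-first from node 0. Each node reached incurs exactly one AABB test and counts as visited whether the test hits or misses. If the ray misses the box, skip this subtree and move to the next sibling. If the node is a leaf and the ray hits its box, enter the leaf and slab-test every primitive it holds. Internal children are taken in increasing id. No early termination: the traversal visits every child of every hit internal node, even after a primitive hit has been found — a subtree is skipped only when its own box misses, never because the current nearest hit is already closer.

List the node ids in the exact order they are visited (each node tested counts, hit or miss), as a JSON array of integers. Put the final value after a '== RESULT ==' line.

Walk:
N0 x:[97/3,137/3] y:[27,124/3] z:[107/3,145/3] -> hit [107/3,124/3], descend [1, 4]
  N1 x:[97/3,137/3] y:[27,107/3] z:[110/3,145/3] -> miss, prune
  N4 x:[104/3,45] y:[35,124/3] z:[107/3,139/3] -> hit [107/3,124/3], descend [5, 11]
    N5 x:[104/3,131/3] y:[35,124/3] z:[107/3,128/3] -> hit [107/3,124/3], descend [2, 8]
      N2 x:[40,131/3] y:[106/3,118/3] z:[107/3,128/3] -> miss, prune
      N8 x:[104/3,39] y:[35,124/3] z:[38,121/3] -> hit [38,39] leaf, test {P2(miss), P4@t=116/3, P6(miss)}
    N11 x:[36,45] y:[106/3,122/3] z:[42,139/3] -> miss, prune

Summary -> nodes [0, 1, 4, 5, 2, 8, 11]; box-tests=7; leaf-entries=1; first=P4

== RESULT ==
[0, 1, 4, 5, 2, 8, 11]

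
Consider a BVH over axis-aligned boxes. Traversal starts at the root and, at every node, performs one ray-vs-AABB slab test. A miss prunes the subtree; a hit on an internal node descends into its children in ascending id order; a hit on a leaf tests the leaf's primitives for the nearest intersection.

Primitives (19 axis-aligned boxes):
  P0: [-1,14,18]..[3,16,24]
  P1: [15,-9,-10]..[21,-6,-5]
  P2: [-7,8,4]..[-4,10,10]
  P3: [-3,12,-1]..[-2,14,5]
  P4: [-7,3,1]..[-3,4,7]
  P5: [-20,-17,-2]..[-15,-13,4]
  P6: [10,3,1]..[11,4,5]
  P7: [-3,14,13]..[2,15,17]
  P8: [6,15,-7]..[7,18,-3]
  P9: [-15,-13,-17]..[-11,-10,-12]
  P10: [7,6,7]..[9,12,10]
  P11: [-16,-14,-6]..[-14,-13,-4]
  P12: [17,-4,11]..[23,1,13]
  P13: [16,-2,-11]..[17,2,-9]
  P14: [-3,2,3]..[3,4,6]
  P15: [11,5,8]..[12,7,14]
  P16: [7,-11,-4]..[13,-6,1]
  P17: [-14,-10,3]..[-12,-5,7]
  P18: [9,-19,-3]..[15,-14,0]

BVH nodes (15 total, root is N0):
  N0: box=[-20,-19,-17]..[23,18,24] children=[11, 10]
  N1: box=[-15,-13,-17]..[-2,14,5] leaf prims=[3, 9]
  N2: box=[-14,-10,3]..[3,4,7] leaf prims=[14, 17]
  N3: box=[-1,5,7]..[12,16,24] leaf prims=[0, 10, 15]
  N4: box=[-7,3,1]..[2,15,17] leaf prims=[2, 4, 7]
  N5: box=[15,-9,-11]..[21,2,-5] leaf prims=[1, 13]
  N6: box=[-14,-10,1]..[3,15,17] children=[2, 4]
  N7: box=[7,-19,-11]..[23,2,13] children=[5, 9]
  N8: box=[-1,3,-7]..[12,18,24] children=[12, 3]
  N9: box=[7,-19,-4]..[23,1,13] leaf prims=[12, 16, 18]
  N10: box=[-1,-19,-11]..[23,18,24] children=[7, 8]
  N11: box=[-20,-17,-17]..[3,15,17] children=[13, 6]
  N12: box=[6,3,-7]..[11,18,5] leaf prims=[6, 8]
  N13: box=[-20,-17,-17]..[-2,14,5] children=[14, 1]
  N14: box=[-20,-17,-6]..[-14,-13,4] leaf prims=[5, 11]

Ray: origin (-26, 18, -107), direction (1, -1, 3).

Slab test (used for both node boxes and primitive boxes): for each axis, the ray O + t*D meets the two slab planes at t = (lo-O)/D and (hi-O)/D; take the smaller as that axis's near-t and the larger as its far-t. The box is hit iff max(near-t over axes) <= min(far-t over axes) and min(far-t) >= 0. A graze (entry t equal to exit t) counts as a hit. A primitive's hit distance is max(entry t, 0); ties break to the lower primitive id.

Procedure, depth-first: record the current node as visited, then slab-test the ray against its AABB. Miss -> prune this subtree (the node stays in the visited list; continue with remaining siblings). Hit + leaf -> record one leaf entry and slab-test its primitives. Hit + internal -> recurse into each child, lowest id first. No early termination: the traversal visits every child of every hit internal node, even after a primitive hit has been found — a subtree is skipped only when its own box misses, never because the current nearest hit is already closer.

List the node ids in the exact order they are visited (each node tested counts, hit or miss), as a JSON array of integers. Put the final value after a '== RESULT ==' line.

Walk:
N0 x:[6,49] y:[0,37] z:[30,131/3] -> hit [30,37], descend [10, 11]
  N10 x:[25,49] y:[0,37] z:[32,131/3] -> hit [32,37], descend [7, 8]
    N7 x:[33,49] y:[16,37] z:[32,40] -> hit [33,37], descend [5, 9]
      N5 x:[41,47] y:[16,27] z:[32,34] -> miss, prune
      N9 x:[33,49] y:[17,37] z:[103/3,40] -> hit [103/3,37] leaf, test {P12(miss), P16(miss), P18@t=35}
    N8 x:[25,38] y:[0,15] z:[100/3,131/3] -> miss, prune
  N11 x:[6,29] y:[3,35] z:[30,124/3] -> miss, prune

Summary -> nodes [0, 10, 7, 5, 9, 8, 11]; box-tests=7; leaf-entries=1; first=P18

== RESULT ==
[0, 10, 7, 5, 9, 8, 11]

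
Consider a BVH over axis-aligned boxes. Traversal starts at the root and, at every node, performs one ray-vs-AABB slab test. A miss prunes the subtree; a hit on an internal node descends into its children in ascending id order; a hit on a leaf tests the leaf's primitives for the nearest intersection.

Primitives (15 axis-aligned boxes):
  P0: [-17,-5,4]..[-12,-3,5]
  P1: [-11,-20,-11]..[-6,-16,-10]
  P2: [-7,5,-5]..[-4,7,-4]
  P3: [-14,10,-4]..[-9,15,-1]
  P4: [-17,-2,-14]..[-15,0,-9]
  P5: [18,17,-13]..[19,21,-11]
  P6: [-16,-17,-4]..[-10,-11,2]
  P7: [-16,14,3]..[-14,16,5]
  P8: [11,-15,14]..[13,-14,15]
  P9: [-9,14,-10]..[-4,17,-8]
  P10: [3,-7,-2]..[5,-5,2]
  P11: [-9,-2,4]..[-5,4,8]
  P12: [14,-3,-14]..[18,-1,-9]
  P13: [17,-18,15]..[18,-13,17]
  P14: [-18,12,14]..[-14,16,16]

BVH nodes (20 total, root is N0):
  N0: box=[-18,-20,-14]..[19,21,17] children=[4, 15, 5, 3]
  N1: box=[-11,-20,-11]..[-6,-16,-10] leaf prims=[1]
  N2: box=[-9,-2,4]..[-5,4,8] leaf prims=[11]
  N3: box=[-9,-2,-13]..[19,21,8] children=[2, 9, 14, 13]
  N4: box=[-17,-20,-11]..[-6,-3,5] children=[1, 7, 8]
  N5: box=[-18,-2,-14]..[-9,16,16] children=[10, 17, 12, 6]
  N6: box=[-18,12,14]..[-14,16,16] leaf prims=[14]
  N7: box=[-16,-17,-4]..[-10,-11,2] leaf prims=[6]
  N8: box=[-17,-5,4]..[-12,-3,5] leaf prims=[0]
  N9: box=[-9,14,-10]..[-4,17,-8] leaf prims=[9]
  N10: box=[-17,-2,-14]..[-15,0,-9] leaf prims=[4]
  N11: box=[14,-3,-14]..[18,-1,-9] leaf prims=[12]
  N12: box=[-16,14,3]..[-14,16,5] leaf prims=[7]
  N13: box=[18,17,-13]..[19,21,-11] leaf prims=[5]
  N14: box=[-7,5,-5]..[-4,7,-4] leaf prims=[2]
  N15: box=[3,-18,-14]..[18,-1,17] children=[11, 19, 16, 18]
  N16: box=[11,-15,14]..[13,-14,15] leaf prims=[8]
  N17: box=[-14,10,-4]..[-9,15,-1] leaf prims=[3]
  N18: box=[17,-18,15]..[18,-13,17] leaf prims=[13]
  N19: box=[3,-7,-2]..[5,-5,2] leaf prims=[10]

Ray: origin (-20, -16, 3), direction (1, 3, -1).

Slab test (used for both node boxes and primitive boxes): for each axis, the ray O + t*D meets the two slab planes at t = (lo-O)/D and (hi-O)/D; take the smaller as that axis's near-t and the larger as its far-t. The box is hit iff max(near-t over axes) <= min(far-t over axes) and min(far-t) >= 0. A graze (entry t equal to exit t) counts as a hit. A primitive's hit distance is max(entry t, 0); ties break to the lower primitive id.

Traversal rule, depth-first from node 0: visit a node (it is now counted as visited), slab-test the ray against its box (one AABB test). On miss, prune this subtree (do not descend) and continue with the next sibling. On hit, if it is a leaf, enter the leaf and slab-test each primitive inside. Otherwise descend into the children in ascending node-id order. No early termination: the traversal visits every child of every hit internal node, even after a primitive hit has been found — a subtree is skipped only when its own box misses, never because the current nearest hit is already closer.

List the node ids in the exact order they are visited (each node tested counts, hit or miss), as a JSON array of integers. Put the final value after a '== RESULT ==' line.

Walk:
N0 x:[2,39] y:[-4/3,37/3] z:[-14,17] -> hit [2,37/3], descend [3, 4, 5, 15]
  N3 x:[11,39] y:[14/3,37/3] z:[-5,16] -> hit [11,37/3], descend [2, 9, 13, 14]
    N2 x:[11,15] y:[14/3,20/3] z:[-5,-1] -> miss, prune
    N9 x:[11,16] y:[10,11] z:[11,13] -> hit [11,11] leaf, test {P9@t=11}
    N13 x:[38,39] y:[11,37/3] z:[14,16] -> miss, prune
    N14 x:[13,16] y:[7,23/3] z:[7,8] -> miss, prune
  N4 x:[3,14] y:[-4/3,13/3] z:[-2,14] -> hit [3,13/3], descend [1, 7, 8]
    N1 x:[9,14] y:[-4/3,0] z:[13,14] -> miss, prune
    N7 x:[4,10] y:[-1/3,5/3] z:[1,7] -> miss, prune
    N8 x:[3,8] y:[11/3,13/3] z:[-2,-1] -> miss, prune
  N5 x:[2,11] y:[14/3,32/3] z:[-13,17] -> hit [14/3,32/3], descend [6, 10, 12, 17]
    N6 x:[2,6] y:[28/3,32/3] z:[-13,-11] -> miss, prune
    N10 x:[3,5] y:[14/3,16/3] z:[12,17] -> miss, prune
    N12 x:[4,6] y:[10,32/3] z:[-2,0] -> miss, prune
    N17 x:[6,11] y:[26/3,31/3] z:[4,7] -> miss, prune
  N15 x:[23,38] y:[-2/3,5] z:[-14,17] -> miss, prune

16 AABB tests over nodes [0, 3, 2, 9, 13, 14, 4, 1, 7, 8, 5, 6, 10, 12, 17, 15]; 1 leaf entered; closest P9.

== RESULT ==
[0, 3, 2, 9, 13, 14, 4, 1, 7, 8, 5, 6, 10, 12, 17, 15]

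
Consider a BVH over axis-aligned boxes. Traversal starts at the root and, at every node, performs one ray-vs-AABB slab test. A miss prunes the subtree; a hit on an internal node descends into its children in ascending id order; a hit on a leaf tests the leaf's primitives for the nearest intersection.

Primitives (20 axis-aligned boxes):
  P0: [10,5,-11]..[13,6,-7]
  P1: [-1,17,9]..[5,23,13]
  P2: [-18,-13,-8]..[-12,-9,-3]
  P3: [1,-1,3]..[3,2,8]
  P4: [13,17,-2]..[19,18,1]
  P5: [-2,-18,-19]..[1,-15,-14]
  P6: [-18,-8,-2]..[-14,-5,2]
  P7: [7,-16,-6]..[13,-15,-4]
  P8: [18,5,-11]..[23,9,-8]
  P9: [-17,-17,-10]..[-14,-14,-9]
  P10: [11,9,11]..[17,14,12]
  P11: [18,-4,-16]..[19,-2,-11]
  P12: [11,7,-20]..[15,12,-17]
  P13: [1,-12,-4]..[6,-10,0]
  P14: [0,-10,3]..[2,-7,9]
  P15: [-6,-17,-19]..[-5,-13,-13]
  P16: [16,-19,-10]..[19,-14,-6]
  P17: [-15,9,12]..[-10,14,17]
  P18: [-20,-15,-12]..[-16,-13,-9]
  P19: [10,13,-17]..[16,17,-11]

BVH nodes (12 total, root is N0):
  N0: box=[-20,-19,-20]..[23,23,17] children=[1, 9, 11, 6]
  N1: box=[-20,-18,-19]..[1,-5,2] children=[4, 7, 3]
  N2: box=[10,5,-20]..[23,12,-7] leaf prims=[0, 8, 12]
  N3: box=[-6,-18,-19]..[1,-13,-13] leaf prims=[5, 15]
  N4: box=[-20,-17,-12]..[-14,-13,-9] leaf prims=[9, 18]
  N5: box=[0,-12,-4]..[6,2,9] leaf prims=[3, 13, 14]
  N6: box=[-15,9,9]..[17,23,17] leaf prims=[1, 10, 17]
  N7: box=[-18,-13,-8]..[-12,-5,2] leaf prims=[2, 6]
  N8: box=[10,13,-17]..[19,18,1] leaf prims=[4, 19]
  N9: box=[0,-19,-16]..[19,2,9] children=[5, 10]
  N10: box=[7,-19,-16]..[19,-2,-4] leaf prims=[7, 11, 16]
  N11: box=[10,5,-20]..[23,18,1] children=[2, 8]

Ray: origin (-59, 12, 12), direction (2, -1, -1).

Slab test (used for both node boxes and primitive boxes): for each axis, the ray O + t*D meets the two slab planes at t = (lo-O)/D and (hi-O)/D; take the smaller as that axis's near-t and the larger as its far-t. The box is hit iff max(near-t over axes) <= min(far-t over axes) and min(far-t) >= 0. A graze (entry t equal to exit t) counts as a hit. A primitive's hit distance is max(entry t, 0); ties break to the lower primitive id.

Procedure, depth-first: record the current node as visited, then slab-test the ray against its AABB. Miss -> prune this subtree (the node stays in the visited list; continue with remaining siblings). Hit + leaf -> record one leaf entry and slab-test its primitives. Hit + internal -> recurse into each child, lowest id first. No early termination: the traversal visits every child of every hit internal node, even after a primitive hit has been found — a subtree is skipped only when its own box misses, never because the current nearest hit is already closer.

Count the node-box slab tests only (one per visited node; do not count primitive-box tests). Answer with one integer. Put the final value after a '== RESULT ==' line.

Walk:
N0 x:[39/2,41] y:[-11,31] z:[-5,32] -> hit [39/2,31], descend [1, 6, 9, 11]
  N1 x:[39/2,30] y:[17,30] z:[10,31] -> hit [39/2,30], descend [3, 4, 7]
    N3 x:[53/2,30] y:[25,30] z:[25,31] -> hit [53/2,30] leaf, test {P5@t=57/2, P15@t=53/2}
    N4 x:[39/2,45/2] y:[25,29] z:[21,24] -> miss, prune
    N7 x:[41/2,47/2] y:[17,25] z:[10,20] -> miss, prune
  N6 x:[22,38] y:[-11,3] z:[-5,3] -> miss, prune
  N9 x:[59/2,39] y:[10,31] z:[3,28] -> miss, prune
  N11 x:[69/2,41] y:[-6,7] z:[11,32] -> miss, prune

Visited [0, 1, 3, 4, 7, 6, 9, 11]. Tests: 8 box, 1 leaf. Nearest: P15.

== RESULT ==
8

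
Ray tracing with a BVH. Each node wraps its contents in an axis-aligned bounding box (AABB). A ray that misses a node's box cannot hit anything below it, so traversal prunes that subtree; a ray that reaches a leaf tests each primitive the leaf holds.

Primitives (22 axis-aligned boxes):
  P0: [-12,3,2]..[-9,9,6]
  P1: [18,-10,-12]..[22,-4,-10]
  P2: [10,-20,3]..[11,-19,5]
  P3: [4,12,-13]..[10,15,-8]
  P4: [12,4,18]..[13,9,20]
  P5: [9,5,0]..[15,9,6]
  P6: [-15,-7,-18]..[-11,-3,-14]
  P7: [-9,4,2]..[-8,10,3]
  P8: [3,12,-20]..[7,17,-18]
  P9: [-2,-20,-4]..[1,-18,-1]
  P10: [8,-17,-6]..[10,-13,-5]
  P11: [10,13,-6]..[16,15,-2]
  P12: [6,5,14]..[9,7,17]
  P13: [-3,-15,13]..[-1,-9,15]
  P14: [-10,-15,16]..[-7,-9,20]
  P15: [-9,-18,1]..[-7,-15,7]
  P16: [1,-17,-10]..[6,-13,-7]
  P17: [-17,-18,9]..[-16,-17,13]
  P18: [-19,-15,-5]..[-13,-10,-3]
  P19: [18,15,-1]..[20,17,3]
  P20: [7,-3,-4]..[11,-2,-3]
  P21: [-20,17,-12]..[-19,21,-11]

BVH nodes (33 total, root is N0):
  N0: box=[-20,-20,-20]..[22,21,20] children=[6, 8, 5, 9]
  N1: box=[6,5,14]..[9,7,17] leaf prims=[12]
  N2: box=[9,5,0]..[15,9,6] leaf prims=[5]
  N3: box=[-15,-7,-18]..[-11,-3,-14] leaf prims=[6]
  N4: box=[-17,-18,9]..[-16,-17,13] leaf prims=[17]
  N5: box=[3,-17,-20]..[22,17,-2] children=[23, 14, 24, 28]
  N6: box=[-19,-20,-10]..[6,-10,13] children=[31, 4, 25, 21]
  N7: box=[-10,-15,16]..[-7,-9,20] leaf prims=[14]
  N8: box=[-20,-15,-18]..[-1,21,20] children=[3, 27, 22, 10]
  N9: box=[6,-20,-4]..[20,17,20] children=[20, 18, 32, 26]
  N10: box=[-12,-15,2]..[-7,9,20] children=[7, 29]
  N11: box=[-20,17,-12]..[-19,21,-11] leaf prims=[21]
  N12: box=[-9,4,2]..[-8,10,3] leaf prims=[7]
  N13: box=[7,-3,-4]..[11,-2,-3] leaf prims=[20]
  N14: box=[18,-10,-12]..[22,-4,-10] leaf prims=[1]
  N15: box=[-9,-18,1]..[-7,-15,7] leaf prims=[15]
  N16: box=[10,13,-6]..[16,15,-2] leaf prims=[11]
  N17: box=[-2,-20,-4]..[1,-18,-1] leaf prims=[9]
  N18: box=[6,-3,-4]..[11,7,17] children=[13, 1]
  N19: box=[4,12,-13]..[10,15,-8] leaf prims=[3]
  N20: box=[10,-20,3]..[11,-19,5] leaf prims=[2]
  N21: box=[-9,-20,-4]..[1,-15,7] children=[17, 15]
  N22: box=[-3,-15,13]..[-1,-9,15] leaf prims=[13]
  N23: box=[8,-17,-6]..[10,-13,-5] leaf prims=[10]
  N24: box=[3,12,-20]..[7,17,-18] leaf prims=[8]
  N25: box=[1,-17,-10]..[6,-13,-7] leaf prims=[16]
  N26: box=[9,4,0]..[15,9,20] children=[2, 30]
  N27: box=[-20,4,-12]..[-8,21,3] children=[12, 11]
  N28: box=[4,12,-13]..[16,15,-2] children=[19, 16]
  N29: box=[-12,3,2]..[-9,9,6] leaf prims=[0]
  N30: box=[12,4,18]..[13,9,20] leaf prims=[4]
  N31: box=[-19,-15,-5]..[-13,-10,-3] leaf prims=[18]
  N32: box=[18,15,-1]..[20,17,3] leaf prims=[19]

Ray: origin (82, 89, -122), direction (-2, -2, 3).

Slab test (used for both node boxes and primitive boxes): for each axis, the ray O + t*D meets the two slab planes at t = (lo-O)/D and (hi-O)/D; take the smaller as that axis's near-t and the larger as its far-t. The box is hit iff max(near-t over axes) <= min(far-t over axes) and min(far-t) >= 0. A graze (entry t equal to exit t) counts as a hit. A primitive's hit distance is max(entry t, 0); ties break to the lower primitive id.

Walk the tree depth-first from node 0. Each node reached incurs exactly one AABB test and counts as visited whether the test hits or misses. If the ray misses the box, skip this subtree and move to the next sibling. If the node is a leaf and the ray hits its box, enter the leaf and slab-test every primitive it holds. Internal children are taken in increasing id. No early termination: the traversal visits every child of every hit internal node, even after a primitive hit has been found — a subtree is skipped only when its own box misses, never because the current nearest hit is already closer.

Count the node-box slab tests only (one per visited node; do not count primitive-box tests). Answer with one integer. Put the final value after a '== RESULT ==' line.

Trace the traversal:
N0 x:[30,51] y:[34,109/2] z:[34,142/3] -> hit [34,142/3], descend [5, 6, 8, 9]
  N5 x:[30,79/2] y:[36,53] z:[34,40] -> hit [36,79/2], descend [14, 23, 24, 28]
    N14 x:[30,32] y:[93/2,99/2] z:[110/3,112/3] -> miss, prune
    N23 x:[36,37] y:[51,53] z:[116/3,39] -> miss, prune
    N24 x:[75/2,79/2] y:[36,77/2] z:[34,104/3] -> miss, prune
    N28 x:[33,39] y:[37,77/2] z:[109/3,40] -> hit [37,77/2], descend [16, 19]
      N16 x:[33,36] y:[37,38] z:[116/3,40] -> miss, prune
      N19 x:[36,39] y:[37,77/2] z:[109/3,38] -> hit [37,38] leaf, test {P3@t=37}
  N6 x:[38,101/2] y:[99/2,109/2] z:[112/3,45] -> miss, prune
  N8 x:[83/2,51] y:[34,52] z:[104/3,142/3] -> hit [83/2,142/3], descend [3, 10, 22, 27]
    N3 x:[93/2,97/2] y:[46,48] z:[104/3,36] -> miss, prune
    N10 x:[89/2,47] y:[40,52] z:[124/3,142/3] -> hit [89/2,47], descend [7, 29]
      N7 x:[89/2,46] y:[49,52] z:[46,142/3] -> miss, prune
      N29 x:[91/2,47] y:[40,43] z:[124/3,128/3] -> miss, prune
    N22 x:[83/2,85/2] y:[49,52] z:[45,137/3] -> miss, prune
    N27 x:[45,51] y:[34,85/2] z:[110/3,125/3] -> miss, prune
  N9 x:[31,38] y:[36,109/2] z:[118/3,142/3] -> miss, prune

order=[0, 5, 14, 23, 24, 28, 16, 19, 6, 8, 3, 10, 7, 29, 22, 27, 9]  |boxes|=17  |leaves|=1  hit=P3

== RESULT ==
17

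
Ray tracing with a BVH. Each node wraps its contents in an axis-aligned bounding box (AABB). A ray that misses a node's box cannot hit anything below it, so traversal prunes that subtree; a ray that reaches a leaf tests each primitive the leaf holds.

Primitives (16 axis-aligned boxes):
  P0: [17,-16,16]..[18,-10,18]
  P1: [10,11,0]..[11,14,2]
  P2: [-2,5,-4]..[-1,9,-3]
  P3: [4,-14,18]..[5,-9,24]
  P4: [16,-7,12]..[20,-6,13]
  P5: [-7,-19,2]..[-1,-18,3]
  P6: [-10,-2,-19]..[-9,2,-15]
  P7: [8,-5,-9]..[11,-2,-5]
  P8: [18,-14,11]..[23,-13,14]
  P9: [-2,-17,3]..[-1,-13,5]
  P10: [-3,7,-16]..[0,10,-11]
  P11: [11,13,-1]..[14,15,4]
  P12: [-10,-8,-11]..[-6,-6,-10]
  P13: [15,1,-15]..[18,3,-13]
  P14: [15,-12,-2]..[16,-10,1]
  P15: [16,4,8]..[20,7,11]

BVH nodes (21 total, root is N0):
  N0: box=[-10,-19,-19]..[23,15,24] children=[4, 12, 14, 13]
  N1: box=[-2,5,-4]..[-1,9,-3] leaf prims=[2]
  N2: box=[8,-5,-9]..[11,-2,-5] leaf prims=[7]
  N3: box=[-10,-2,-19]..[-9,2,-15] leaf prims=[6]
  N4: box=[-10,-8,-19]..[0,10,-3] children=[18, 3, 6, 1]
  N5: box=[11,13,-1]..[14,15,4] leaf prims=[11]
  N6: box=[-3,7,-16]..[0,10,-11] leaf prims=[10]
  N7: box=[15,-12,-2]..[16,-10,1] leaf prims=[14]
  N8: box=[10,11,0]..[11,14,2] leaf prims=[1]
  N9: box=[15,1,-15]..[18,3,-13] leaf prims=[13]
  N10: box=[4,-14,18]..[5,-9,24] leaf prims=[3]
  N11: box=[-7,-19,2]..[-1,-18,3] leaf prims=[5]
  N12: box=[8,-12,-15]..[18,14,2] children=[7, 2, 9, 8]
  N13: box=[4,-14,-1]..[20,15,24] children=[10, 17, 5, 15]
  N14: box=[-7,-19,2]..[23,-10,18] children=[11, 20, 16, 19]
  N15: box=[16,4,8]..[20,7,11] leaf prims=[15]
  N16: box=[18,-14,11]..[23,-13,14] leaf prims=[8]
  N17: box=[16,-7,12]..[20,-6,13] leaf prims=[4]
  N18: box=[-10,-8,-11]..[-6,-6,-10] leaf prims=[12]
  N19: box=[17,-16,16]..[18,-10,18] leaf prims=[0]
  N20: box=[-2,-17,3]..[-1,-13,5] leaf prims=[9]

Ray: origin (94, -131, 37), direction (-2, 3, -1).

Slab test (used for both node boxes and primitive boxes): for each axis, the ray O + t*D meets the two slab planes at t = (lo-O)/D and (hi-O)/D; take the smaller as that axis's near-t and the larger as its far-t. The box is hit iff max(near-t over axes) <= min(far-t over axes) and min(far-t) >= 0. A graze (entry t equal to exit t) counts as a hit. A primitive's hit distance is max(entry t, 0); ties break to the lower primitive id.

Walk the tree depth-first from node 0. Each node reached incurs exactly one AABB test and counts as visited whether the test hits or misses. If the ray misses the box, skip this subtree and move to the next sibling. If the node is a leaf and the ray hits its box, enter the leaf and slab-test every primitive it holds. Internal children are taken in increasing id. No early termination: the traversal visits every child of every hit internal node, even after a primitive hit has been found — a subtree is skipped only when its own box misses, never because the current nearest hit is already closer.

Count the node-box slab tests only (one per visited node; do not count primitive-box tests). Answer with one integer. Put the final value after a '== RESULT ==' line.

Walk:
N0 x:[71/2,52] y:[112/3,146/3] z:[13,56] -> hit [112/3,146/3], descend [4, 12, 13, 14]
  N4 x:[47,52] y:[41,47] z:[40,56] -> hit [47,47], descend [1, 3, 6, 18]
    N1 x:[95/2,48] y:[136/3,140/3] z:[40,41] -> miss, prune
    N3 x:[103/2,52] y:[43,133/3] z:[52,56] -> miss, prune
    N6 x:[47,97/2] y:[46,47] z:[48,53] -> miss, prune
    N18 x:[50,52] y:[41,125/3] z:[47,48] -> miss, prune
  N12 x:[38,43] y:[119/3,145/3] z:[35,52] -> hit [119/3,43], descend [2, 7, 8, 9]
    N2 x:[83/2,43] y:[42,43] z:[42,46] -> hit [42,43] leaf, test {P7@t=42}
    N7 x:[39,79/2] y:[119/3,121/3] z:[36,39] -> miss, prune
    N8 x:[83/2,42] y:[142/3,145/3] z:[35,37] -> miss, prune
    N9 x:[38,79/2] y:[44,134/3] z:[50,52] -> miss, prune
  N13 x:[37,45] y:[39,146/3] z:[13,38] -> miss, prune
  N14 x:[71/2,101/2] y:[112/3,121/3] z:[19,35] -> miss, prune

order=[0, 4, 1, 3, 6, 18, 12, 2, 7, 8, 9, 13, 14]  |boxes|=13  |leaves|=1  hit=P7

== RESULT ==
13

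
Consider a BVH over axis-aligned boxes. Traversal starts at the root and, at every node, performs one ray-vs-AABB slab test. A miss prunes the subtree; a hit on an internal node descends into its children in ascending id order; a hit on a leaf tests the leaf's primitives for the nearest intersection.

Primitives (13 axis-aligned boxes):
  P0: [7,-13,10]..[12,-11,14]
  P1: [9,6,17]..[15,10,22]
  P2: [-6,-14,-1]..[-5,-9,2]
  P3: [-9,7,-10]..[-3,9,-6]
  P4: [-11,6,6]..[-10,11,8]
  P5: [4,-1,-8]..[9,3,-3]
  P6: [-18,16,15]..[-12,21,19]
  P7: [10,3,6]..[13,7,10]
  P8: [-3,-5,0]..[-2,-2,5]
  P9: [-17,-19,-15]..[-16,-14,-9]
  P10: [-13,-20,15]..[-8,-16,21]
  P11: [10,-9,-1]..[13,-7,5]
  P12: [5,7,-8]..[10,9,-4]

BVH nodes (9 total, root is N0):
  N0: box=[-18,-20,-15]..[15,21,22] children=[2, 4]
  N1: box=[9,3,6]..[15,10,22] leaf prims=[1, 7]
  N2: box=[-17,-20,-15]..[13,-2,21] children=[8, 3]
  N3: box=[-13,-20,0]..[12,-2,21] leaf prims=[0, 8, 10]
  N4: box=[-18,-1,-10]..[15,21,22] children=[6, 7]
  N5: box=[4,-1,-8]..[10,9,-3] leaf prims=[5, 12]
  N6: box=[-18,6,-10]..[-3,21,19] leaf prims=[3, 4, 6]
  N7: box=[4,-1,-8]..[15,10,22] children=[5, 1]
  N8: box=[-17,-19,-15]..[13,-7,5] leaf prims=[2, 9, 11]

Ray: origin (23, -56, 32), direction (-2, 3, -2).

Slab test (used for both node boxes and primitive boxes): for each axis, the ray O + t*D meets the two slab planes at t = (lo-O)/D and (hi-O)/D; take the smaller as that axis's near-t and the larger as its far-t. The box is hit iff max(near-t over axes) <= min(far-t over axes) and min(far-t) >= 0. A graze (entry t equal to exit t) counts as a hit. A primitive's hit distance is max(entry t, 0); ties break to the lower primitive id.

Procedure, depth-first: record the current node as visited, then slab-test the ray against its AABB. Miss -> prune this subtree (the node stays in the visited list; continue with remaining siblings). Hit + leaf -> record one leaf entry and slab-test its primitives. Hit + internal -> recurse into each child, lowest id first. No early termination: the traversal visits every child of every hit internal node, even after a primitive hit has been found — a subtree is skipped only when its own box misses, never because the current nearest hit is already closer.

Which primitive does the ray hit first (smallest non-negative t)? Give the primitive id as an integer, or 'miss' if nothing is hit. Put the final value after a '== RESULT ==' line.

Walk:
N0 x:[4,41/2] y:[12,77/3] z:[5,47/2] -> hit [12,41/2], descend [2, 4]
  N2 x:[5,20] y:[12,18] z:[11/2,47/2] -> hit [12,18], descend [3, 8]
    N3 x:[11/2,18] y:[12,18] z:[11/2,16] -> hit [12,16] leaf, test {P0(miss), P8(miss), P10(miss)}
    N8 x:[5,20] y:[37/3,49/3] z:[27/2,47/2] -> hit [27/2,49/3] leaf, test {P2(miss), P9(miss), P11(miss)}
  N4 x:[4,41/2] y:[55/3,77/3] z:[5,21] -> hit [55/3,41/2], descend [6, 7]
    N6 x:[13,41/2] y:[62/3,77/3] z:[13/2,21] -> miss, prune
    N7 x:[4,19/2] y:[55/3,22] z:[5,20] -> miss, prune

7 AABB tests over nodes [0, 2, 3, 8, 4, 6, 7]; 2 leaves entered; closest miss.

== RESULT ==
miss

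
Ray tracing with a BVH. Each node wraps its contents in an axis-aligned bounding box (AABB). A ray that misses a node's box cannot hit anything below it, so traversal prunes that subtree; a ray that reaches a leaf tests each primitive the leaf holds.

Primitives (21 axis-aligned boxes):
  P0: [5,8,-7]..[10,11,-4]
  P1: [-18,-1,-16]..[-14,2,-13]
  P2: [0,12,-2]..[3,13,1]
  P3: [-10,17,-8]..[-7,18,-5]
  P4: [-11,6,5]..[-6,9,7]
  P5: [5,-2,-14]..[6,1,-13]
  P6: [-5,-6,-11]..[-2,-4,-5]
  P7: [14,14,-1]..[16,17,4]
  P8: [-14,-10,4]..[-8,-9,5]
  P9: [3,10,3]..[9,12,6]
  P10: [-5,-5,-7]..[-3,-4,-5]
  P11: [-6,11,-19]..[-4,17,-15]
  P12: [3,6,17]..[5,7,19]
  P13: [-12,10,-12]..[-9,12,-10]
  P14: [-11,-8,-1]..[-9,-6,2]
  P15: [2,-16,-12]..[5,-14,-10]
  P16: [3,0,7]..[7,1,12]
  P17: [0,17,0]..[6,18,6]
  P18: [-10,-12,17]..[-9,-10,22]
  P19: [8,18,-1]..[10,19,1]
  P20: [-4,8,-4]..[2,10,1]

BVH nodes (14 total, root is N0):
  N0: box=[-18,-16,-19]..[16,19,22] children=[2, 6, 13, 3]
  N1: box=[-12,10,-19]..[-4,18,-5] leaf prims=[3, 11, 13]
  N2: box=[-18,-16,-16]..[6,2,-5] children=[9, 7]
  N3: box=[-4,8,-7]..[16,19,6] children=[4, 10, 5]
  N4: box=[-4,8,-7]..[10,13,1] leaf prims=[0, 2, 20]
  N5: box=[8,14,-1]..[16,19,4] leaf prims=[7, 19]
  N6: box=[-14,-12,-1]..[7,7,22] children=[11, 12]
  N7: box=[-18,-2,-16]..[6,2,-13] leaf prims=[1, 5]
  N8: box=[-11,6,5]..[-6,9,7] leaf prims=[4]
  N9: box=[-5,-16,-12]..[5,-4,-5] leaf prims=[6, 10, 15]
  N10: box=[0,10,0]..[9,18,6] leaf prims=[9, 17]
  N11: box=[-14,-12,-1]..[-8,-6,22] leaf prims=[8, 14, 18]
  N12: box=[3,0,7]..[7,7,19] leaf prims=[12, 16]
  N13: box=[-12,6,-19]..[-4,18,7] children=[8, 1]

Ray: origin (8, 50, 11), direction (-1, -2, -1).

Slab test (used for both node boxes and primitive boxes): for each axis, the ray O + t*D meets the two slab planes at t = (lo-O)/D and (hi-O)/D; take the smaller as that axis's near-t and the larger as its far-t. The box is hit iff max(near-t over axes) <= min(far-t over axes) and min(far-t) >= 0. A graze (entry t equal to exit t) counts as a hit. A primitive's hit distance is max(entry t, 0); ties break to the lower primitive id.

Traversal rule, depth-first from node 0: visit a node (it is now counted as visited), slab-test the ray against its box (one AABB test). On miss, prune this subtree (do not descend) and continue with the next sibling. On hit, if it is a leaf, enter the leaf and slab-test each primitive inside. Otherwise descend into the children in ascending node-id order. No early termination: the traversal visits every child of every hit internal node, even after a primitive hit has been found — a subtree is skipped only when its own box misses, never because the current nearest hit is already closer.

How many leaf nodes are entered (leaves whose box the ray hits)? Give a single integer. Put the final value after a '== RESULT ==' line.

Traverse from the root:
N0 x:[-8,26] y:[31/2,33] z:[-11,30] -> hit [31/2,26], descend [2, 3, 6, 13]
  N2 x:[2,26] y:[24,33] z:[16,27] -> hit [24,26], descend [7, 9]
    N7 x:[2,26] y:[24,26] z:[24,27] -> hit [24,26] leaf, test {P1@t=24, P5(miss)}
    N9 x:[3,13] y:[27,33] z:[16,23] -> miss, prune
  N3 x:[-8,12] y:[31/2,21] z:[5,18] -> miss, prune
  N6 x:[1,22] y:[43/2,31] z:[-11,12] -> miss, prune
  N13 x:[12,20] y:[16,22] z:[4,30] -> hit [16,20], descend [1, 8]
    N1 x:[12,20] y:[16,20] z:[16,30] -> hit [16,20] leaf, test {P3@t=16, P11(miss), P13(miss)}
    N8 x:[14,19] y:[41/2,22] z:[4,6] -> miss, prune

Summary -> nodes [0, 2, 7, 9, 3, 6, 13, 1, 8]; box-tests=9; leaf-entries=2; first=P3

== RESULT ==
2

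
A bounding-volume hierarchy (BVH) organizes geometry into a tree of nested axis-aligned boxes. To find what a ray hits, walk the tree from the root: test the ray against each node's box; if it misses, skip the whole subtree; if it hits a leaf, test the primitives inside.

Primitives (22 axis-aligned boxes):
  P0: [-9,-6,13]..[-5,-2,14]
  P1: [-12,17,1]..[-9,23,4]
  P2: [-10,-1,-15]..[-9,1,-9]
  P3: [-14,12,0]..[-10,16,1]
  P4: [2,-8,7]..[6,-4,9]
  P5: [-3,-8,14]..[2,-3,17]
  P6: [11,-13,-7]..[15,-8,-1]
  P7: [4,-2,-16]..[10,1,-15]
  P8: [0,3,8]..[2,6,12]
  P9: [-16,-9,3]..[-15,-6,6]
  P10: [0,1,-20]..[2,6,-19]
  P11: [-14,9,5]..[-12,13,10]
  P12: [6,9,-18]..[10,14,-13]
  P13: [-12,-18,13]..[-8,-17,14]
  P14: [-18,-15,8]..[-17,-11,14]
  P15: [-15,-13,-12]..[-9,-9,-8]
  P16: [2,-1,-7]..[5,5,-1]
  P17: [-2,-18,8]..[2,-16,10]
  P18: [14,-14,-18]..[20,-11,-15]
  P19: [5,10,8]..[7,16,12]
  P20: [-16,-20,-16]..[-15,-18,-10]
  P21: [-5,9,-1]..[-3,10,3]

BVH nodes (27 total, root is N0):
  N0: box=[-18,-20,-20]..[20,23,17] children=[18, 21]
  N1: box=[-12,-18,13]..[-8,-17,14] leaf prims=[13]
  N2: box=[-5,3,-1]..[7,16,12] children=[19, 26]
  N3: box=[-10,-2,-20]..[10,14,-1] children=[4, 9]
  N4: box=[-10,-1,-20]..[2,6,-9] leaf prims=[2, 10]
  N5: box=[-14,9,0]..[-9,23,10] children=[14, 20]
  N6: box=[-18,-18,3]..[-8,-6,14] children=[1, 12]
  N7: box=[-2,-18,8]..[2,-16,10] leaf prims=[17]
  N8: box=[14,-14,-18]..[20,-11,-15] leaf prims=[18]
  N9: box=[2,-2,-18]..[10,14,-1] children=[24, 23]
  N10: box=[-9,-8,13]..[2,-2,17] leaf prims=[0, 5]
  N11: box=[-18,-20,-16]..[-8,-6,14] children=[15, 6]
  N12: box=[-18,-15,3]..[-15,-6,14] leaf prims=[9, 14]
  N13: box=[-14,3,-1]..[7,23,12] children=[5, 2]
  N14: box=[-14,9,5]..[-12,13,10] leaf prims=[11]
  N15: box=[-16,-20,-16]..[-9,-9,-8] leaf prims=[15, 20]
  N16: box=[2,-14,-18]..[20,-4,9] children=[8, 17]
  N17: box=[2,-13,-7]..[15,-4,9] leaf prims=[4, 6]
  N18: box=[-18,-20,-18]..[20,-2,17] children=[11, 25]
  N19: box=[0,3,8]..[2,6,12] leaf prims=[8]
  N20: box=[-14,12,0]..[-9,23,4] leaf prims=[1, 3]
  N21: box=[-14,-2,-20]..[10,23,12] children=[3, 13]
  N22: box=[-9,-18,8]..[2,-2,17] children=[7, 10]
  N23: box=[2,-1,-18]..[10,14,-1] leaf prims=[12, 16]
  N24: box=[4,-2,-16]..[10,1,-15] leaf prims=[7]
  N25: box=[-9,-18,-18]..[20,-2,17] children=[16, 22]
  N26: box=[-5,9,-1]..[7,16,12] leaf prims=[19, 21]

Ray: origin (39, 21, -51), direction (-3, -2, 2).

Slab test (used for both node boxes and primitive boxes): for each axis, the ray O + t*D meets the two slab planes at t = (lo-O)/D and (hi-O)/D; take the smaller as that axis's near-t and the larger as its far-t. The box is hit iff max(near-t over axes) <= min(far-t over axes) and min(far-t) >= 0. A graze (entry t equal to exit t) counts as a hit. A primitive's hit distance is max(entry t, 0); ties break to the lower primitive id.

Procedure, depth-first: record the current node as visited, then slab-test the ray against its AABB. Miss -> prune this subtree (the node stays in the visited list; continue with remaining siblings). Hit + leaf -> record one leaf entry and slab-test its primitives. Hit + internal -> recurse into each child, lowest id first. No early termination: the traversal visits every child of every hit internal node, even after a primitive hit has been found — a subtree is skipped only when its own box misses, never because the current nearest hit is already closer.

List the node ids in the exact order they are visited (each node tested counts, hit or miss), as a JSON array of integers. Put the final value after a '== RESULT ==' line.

Traverse from the root:
N0 x:[19/3,19] y:[-1,41/2] z:[31/2,34] -> hit [31/2,19], descend [18, 21]
  N18 x:[19/3,19] y:[23/2,41/2] z:[33/2,34] -> hit [33/2,19], descend [11, 25]
    N11 x:[47/3,19] y:[27/2,41/2] z:[35/2,65/2] -> hit [35/2,19], descend [6, 15]
      N6 x:[47/3,19] y:[27/2,39/2] z:[27,65/2] -> miss, prune
      N15 x:[16,55/3] y:[15,41/2] z:[35/2,43/2] -> hit [35/2,55/3] leaf, test {P15(miss), P20(miss)}
    N25 x:[19/3,16] y:[23/2,39/2] z:[33/2,34] -> miss, prune
  N21 x:[29/3,53/3] y:[-1,23/2] z:[31/2,63/2] -> miss, prune

order=[0, 18, 11, 6, 15, 25, 21]  |boxes|=7  |leaves|=1  hit=miss

== RESULT ==
[0, 18, 11, 6, 15, 25, 21]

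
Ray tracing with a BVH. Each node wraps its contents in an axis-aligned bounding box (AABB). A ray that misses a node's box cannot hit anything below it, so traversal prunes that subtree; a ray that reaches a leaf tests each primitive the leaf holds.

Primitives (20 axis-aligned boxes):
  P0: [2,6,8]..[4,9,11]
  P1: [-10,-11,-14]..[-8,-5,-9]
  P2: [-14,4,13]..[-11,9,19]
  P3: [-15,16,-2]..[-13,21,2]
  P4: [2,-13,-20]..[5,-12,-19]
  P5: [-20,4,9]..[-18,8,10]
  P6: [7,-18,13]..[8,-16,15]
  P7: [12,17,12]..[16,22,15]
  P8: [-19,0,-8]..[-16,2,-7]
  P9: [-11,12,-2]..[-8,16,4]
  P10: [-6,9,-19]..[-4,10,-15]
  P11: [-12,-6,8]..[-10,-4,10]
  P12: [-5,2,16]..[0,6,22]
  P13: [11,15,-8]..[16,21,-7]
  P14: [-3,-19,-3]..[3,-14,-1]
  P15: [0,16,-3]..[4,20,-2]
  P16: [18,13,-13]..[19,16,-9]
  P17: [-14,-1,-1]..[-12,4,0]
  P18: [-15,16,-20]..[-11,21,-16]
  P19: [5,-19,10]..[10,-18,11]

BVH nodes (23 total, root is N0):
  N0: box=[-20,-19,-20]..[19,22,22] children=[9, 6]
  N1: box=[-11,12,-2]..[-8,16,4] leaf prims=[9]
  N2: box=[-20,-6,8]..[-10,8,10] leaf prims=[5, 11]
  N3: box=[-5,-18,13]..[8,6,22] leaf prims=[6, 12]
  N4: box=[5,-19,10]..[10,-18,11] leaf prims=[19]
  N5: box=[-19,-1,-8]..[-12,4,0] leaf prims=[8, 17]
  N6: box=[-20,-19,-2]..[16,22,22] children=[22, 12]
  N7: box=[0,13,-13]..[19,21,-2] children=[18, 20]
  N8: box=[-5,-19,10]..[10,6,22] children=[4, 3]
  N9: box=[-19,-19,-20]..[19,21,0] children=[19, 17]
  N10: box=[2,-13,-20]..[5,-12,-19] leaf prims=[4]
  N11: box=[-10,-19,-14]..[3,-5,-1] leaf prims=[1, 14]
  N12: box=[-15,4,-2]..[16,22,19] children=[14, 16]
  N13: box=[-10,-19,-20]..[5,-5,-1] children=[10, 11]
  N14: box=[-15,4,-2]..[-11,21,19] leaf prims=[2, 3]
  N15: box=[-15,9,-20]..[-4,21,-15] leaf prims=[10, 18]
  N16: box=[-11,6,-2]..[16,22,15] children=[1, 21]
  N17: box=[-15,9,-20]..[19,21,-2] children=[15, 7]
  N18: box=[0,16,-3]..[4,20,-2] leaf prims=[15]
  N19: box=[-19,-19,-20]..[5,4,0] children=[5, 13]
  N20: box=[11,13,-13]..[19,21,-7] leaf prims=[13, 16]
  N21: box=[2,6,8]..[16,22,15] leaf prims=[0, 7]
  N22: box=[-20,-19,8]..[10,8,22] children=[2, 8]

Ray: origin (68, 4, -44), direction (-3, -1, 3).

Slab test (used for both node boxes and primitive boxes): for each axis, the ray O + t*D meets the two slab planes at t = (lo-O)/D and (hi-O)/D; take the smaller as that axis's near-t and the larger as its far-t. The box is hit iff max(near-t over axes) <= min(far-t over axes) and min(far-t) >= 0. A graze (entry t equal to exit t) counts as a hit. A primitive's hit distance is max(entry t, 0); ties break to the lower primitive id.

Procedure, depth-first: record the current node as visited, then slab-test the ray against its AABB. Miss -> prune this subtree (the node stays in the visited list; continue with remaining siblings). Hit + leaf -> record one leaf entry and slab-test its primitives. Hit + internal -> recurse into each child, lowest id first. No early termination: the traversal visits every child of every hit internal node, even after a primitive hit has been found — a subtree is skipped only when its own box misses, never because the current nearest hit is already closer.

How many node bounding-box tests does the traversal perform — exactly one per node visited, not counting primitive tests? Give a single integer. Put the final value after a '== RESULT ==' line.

Traverse from the root:
N0 x:[49/3,88/3] y:[-18,23] z:[8,22] -> hit [49/3,22], descend [6, 9]
  N6 x:[52/3,88/3] y:[-18,23] z:[14,22] -> hit [52/3,22], descend [12, 22]
    N12 x:[52/3,83/3] y:[-18,0] z:[14,21] -> miss, prune
    N22 x:[58/3,88/3] y:[-4,23] z:[52/3,22] -> hit [58/3,22], descend [2, 8]
      N2 x:[26,88/3] y:[-4,10] z:[52/3,18] -> miss, prune
      N8 x:[58/3,73/3] y:[-2,23] z:[18,22] -> hit [58/3,22], descend [3, 4]
        N3 x:[20,73/3] y:[-2,22] z:[19,22] -> hit [20,22] leaf, test {P6(miss), P12(miss)}
        N4 x:[58/3,21] y:[22,23] z:[18,55/3] -> miss, prune
  N9 x:[49/3,29] y:[-17,23] z:[8,44/3] -> miss, prune

Summary -> nodes [0, 6, 12, 22, 2, 8, 3, 4, 9]; box-tests=9; leaf-entries=1; first=miss

== RESULT ==
9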